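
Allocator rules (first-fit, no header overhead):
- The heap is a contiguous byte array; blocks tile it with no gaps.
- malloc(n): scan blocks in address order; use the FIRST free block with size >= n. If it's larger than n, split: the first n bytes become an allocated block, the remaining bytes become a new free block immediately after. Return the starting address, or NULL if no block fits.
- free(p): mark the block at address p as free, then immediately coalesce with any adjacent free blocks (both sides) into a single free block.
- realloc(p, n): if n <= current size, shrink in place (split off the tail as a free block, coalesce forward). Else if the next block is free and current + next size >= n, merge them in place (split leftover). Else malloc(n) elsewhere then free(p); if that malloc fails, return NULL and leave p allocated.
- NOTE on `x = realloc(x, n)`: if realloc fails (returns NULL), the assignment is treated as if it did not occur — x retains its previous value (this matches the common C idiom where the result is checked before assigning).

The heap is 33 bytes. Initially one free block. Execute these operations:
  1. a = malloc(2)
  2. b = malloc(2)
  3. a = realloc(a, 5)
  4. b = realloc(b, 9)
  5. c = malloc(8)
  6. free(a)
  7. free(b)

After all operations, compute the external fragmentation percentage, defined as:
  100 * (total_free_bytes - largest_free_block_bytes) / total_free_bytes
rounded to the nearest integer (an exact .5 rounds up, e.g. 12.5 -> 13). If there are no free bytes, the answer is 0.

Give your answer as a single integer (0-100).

Op 1: a = malloc(2) -> a = 0; heap: [0-1 ALLOC][2-32 FREE]
Op 2: b = malloc(2) -> b = 2; heap: [0-1 ALLOC][2-3 ALLOC][4-32 FREE]
Op 3: a = realloc(a, 5) -> a = 4; heap: [0-1 FREE][2-3 ALLOC][4-8 ALLOC][9-32 FREE]
Op 4: b = realloc(b, 9) -> b = 9; heap: [0-3 FREE][4-8 ALLOC][9-17 ALLOC][18-32 FREE]
Op 5: c = malloc(8) -> c = 18; heap: [0-3 FREE][4-8 ALLOC][9-17 ALLOC][18-25 ALLOC][26-32 FREE]
Op 6: free(a) -> (freed a); heap: [0-8 FREE][9-17 ALLOC][18-25 ALLOC][26-32 FREE]
Op 7: free(b) -> (freed b); heap: [0-17 FREE][18-25 ALLOC][26-32 FREE]
Free blocks: [18 7] total_free=25 largest=18 -> 100*(25-18)/25 = 700/25 = 28

Answer: 28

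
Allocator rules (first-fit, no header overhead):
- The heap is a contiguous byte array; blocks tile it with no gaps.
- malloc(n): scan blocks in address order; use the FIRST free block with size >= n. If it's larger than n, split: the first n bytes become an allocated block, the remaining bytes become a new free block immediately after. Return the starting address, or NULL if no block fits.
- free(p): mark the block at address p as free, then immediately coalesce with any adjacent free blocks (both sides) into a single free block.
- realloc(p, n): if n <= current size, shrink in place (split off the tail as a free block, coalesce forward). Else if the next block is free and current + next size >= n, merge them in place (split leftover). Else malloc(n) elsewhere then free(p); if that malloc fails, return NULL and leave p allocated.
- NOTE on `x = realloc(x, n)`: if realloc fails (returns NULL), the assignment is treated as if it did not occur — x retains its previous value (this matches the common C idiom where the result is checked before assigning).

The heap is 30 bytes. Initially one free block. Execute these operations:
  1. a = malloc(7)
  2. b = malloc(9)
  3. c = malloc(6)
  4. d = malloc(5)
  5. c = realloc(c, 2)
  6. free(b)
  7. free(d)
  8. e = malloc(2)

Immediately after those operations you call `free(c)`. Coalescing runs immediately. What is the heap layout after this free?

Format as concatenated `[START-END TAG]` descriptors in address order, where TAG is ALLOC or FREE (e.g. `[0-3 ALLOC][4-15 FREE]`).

Op 1: a = malloc(7) -> a = 0; heap: [0-6 ALLOC][7-29 FREE]
Op 2: b = malloc(9) -> b = 7; heap: [0-6 ALLOC][7-15 ALLOC][16-29 FREE]
Op 3: c = malloc(6) -> c = 16; heap: [0-6 ALLOC][7-15 ALLOC][16-21 ALLOC][22-29 FREE]
Op 4: d = malloc(5) -> d = 22; heap: [0-6 ALLOC][7-15 ALLOC][16-21 ALLOC][22-26 ALLOC][27-29 FREE]
Op 5: c = realloc(c, 2) -> c = 16; heap: [0-6 ALLOC][7-15 ALLOC][16-17 ALLOC][18-21 FREE][22-26 ALLOC][27-29 FREE]
Op 6: free(b) -> (freed b); heap: [0-6 ALLOC][7-15 FREE][16-17 ALLOC][18-21 FREE][22-26 ALLOC][27-29 FREE]
Op 7: free(d) -> (freed d); heap: [0-6 ALLOC][7-15 FREE][16-17 ALLOC][18-29 FREE]
Op 8: e = malloc(2) -> e = 7; heap: [0-6 ALLOC][7-8 ALLOC][9-15 FREE][16-17 ALLOC][18-29 FREE]
free(c): c = 16 -> block [16-17 ALLOC]; mark free, coalesce with adjacent free neighbors -> [0-6 ALLOC][7-8 ALLOC][9-29 FREE]

Answer: [0-6 ALLOC][7-8 ALLOC][9-29 FREE]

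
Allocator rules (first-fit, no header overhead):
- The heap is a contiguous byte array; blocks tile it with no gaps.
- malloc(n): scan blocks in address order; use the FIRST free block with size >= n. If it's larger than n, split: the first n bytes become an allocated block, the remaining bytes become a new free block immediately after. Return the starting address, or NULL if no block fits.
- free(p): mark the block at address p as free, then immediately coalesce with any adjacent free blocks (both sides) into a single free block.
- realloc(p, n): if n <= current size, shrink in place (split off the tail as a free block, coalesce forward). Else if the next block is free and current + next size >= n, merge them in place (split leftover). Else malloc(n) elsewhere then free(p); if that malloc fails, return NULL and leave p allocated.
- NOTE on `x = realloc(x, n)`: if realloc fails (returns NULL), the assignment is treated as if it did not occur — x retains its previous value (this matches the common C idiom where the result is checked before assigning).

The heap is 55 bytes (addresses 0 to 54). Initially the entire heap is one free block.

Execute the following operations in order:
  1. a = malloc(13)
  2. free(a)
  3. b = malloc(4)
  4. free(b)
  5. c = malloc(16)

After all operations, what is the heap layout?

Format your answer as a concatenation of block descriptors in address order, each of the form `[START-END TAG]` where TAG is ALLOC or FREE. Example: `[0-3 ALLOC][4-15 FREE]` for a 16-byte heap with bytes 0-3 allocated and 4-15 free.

Answer: [0-15 ALLOC][16-54 FREE]

Derivation:
Op 1: a = malloc(13) -> a = 0; heap: [0-12 ALLOC][13-54 FREE]
Op 2: free(a) -> (freed a); heap: [0-54 FREE]
Op 3: b = malloc(4) -> b = 0; heap: [0-3 ALLOC][4-54 FREE]
Op 4: free(b) -> (freed b); heap: [0-54 FREE]
Op 5: c = malloc(16) -> c = 0; heap: [0-15 ALLOC][16-54 FREE]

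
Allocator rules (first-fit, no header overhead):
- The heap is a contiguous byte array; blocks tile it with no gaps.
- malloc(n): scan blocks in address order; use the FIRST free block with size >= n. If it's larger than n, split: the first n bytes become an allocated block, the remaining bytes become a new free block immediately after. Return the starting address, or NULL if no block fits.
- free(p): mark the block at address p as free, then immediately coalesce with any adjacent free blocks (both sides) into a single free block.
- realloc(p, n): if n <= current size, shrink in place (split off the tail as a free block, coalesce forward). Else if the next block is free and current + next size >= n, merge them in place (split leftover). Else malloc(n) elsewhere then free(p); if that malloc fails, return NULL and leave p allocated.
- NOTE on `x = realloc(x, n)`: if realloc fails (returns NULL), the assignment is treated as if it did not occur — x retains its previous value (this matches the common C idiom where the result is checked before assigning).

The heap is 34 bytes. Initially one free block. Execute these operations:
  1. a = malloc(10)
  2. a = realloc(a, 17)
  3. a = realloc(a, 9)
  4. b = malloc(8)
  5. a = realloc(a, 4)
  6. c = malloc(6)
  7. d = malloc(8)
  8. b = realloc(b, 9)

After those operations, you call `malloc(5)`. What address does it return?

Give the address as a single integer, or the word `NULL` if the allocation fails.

Op 1: a = malloc(10) -> a = 0; heap: [0-9 ALLOC][10-33 FREE]
Op 2: a = realloc(a, 17) -> a = 0; heap: [0-16 ALLOC][17-33 FREE]
Op 3: a = realloc(a, 9) -> a = 0; heap: [0-8 ALLOC][9-33 FREE]
Op 4: b = malloc(8) -> b = 9; heap: [0-8 ALLOC][9-16 ALLOC][17-33 FREE]
Op 5: a = realloc(a, 4) -> a = 0; heap: [0-3 ALLOC][4-8 FREE][9-16 ALLOC][17-33 FREE]
Op 6: c = malloc(6) -> c = 17; heap: [0-3 ALLOC][4-8 FREE][9-16 ALLOC][17-22 ALLOC][23-33 FREE]
Op 7: d = malloc(8) -> d = 23; heap: [0-3 ALLOC][4-8 FREE][9-16 ALLOC][17-22 ALLOC][23-30 ALLOC][31-33 FREE]
Op 8: b = realloc(b, 9) -> NULL (b unchanged); heap: [0-3 ALLOC][4-8 FREE][9-16 ALLOC][17-22 ALLOC][23-30 ALLOC][31-33 FREE]
malloc(5): first-fit scan over [0-3 ALLOC][4-8 FREE][9-16 ALLOC][17-22 ALLOC][23-30 ALLOC][31-33 FREE] -> 4

Answer: 4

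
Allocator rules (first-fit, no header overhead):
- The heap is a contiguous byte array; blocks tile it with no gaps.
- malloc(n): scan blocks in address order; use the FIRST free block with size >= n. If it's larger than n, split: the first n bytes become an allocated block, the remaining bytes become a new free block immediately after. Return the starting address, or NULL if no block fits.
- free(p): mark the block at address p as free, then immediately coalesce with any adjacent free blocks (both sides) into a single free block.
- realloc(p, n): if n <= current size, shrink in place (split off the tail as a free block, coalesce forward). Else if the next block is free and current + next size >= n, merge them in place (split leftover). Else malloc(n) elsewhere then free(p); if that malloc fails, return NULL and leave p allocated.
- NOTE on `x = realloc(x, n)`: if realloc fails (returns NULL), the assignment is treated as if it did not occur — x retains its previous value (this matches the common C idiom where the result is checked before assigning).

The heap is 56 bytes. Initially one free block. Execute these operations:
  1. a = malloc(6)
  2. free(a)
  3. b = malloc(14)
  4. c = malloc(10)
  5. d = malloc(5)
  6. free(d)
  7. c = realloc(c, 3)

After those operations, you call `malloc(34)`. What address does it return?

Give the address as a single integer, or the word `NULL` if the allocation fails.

Answer: 17

Derivation:
Op 1: a = malloc(6) -> a = 0; heap: [0-5 ALLOC][6-55 FREE]
Op 2: free(a) -> (freed a); heap: [0-55 FREE]
Op 3: b = malloc(14) -> b = 0; heap: [0-13 ALLOC][14-55 FREE]
Op 4: c = malloc(10) -> c = 14; heap: [0-13 ALLOC][14-23 ALLOC][24-55 FREE]
Op 5: d = malloc(5) -> d = 24; heap: [0-13 ALLOC][14-23 ALLOC][24-28 ALLOC][29-55 FREE]
Op 6: free(d) -> (freed d); heap: [0-13 ALLOC][14-23 ALLOC][24-55 FREE]
Op 7: c = realloc(c, 3) -> c = 14; heap: [0-13 ALLOC][14-16 ALLOC][17-55 FREE]
malloc(34): first-fit scan over [0-13 ALLOC][14-16 ALLOC][17-55 FREE] -> 17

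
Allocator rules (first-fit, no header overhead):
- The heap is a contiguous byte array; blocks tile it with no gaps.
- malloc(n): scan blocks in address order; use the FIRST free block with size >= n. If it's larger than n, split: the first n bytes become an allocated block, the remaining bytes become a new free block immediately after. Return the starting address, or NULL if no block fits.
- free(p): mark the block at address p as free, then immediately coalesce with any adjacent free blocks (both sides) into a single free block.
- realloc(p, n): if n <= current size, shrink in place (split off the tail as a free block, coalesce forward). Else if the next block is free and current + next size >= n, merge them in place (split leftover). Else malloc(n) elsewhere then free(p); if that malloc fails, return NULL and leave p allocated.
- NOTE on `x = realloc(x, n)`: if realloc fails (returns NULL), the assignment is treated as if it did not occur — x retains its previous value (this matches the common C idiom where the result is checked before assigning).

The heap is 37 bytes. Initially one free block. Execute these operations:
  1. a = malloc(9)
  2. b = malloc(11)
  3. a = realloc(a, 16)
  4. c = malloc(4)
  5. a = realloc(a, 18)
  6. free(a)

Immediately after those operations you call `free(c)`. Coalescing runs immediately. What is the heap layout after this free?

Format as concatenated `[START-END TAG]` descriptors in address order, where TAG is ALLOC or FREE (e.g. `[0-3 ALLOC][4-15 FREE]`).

Answer: [0-8 FREE][9-19 ALLOC][20-36 FREE]

Derivation:
Op 1: a = malloc(9) -> a = 0; heap: [0-8 ALLOC][9-36 FREE]
Op 2: b = malloc(11) -> b = 9; heap: [0-8 ALLOC][9-19 ALLOC][20-36 FREE]
Op 3: a = realloc(a, 16) -> a = 20; heap: [0-8 FREE][9-19 ALLOC][20-35 ALLOC][36-36 FREE]
Op 4: c = malloc(4) -> c = 0; heap: [0-3 ALLOC][4-8 FREE][9-19 ALLOC][20-35 ALLOC][36-36 FREE]
Op 5: a = realloc(a, 18) -> NULL (a unchanged); heap: [0-3 ALLOC][4-8 FREE][9-19 ALLOC][20-35 ALLOC][36-36 FREE]
Op 6: free(a) -> (freed a); heap: [0-3 ALLOC][4-8 FREE][9-19 ALLOC][20-36 FREE]
free(c): c = 0 -> block [0-3 ALLOC]; mark free, coalesce with adjacent free neighbors -> [0-8 FREE][9-19 ALLOC][20-36 FREE]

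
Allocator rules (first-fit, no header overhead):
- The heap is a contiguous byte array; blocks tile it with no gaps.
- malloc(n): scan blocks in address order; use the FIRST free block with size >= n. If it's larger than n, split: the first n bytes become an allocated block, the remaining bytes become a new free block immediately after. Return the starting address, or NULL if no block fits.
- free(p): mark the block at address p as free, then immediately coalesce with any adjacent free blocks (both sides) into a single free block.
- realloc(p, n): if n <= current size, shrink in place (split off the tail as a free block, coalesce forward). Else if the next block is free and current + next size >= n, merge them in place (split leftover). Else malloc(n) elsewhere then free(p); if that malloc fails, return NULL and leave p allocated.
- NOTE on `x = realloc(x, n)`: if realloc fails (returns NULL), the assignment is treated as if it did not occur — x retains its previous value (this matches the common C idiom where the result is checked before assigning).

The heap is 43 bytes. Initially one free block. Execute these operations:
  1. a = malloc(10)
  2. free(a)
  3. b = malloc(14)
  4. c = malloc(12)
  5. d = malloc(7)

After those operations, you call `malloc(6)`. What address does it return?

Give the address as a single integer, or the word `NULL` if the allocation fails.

Op 1: a = malloc(10) -> a = 0; heap: [0-9 ALLOC][10-42 FREE]
Op 2: free(a) -> (freed a); heap: [0-42 FREE]
Op 3: b = malloc(14) -> b = 0; heap: [0-13 ALLOC][14-42 FREE]
Op 4: c = malloc(12) -> c = 14; heap: [0-13 ALLOC][14-25 ALLOC][26-42 FREE]
Op 5: d = malloc(7) -> d = 26; heap: [0-13 ALLOC][14-25 ALLOC][26-32 ALLOC][33-42 FREE]
malloc(6): first-fit scan over [0-13 ALLOC][14-25 ALLOC][26-32 ALLOC][33-42 FREE] -> 33

Answer: 33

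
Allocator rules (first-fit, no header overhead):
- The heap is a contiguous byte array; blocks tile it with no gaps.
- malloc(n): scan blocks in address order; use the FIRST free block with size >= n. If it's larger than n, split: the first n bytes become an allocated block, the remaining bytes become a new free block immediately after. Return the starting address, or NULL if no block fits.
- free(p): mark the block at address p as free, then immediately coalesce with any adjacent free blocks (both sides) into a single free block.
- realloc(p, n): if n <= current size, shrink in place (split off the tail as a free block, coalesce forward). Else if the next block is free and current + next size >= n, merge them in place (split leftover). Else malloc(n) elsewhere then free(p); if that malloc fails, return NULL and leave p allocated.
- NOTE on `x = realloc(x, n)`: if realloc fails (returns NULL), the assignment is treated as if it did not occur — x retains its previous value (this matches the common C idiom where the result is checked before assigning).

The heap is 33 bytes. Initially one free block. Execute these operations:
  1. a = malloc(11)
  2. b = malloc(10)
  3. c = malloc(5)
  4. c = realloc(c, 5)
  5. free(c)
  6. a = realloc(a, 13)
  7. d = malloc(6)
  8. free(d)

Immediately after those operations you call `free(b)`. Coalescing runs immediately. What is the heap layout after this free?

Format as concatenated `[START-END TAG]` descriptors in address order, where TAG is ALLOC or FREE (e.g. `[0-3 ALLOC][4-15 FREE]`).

Answer: [0-10 ALLOC][11-32 FREE]

Derivation:
Op 1: a = malloc(11) -> a = 0; heap: [0-10 ALLOC][11-32 FREE]
Op 2: b = malloc(10) -> b = 11; heap: [0-10 ALLOC][11-20 ALLOC][21-32 FREE]
Op 3: c = malloc(5) -> c = 21; heap: [0-10 ALLOC][11-20 ALLOC][21-25 ALLOC][26-32 FREE]
Op 4: c = realloc(c, 5) -> c = 21; heap: [0-10 ALLOC][11-20 ALLOC][21-25 ALLOC][26-32 FREE]
Op 5: free(c) -> (freed c); heap: [0-10 ALLOC][11-20 ALLOC][21-32 FREE]
Op 6: a = realloc(a, 13) -> NULL (a unchanged); heap: [0-10 ALLOC][11-20 ALLOC][21-32 FREE]
Op 7: d = malloc(6) -> d = 21; heap: [0-10 ALLOC][11-20 ALLOC][21-26 ALLOC][27-32 FREE]
Op 8: free(d) -> (freed d); heap: [0-10 ALLOC][11-20 ALLOC][21-32 FREE]
free(b): b = 11 -> block [11-20 ALLOC]; mark free, coalesce with adjacent free neighbors -> [0-10 ALLOC][11-32 FREE]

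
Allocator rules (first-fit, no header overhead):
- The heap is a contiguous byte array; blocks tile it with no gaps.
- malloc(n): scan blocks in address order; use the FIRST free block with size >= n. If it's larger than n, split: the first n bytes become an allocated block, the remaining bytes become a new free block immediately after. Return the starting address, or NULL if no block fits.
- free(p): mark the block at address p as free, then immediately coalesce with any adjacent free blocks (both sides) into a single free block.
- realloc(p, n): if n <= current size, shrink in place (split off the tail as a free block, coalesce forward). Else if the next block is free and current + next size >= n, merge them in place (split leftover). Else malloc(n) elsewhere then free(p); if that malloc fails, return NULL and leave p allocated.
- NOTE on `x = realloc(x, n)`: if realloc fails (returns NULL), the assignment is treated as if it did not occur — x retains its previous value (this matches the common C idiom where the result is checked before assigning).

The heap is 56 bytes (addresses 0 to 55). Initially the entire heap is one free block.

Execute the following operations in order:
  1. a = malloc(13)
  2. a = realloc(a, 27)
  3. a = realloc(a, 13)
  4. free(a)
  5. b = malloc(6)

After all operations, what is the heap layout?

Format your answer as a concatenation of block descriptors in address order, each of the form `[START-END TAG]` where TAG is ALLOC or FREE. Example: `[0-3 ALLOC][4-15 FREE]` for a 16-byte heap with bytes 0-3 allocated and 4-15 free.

Op 1: a = malloc(13) -> a = 0; heap: [0-12 ALLOC][13-55 FREE]
Op 2: a = realloc(a, 27) -> a = 0; heap: [0-26 ALLOC][27-55 FREE]
Op 3: a = realloc(a, 13) -> a = 0; heap: [0-12 ALLOC][13-55 FREE]
Op 4: free(a) -> (freed a); heap: [0-55 FREE]
Op 5: b = malloc(6) -> b = 0; heap: [0-5 ALLOC][6-55 FREE]

Answer: [0-5 ALLOC][6-55 FREE]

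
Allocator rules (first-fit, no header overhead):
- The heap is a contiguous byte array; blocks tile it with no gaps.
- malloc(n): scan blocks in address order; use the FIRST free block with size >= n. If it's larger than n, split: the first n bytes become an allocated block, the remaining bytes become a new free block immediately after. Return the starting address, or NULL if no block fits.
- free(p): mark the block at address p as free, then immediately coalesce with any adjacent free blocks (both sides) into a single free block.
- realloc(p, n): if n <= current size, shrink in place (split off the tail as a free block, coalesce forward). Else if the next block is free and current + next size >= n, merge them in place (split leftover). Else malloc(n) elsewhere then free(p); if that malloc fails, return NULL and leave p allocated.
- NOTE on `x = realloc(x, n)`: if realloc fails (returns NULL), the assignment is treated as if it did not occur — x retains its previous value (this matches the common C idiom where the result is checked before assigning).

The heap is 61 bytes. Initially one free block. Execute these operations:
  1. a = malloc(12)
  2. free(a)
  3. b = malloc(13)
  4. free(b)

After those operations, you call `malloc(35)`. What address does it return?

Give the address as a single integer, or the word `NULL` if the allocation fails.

Op 1: a = malloc(12) -> a = 0; heap: [0-11 ALLOC][12-60 FREE]
Op 2: free(a) -> (freed a); heap: [0-60 FREE]
Op 3: b = malloc(13) -> b = 0; heap: [0-12 ALLOC][13-60 FREE]
Op 4: free(b) -> (freed b); heap: [0-60 FREE]
malloc(35): first-fit scan over [0-60 FREE] -> 0

Answer: 0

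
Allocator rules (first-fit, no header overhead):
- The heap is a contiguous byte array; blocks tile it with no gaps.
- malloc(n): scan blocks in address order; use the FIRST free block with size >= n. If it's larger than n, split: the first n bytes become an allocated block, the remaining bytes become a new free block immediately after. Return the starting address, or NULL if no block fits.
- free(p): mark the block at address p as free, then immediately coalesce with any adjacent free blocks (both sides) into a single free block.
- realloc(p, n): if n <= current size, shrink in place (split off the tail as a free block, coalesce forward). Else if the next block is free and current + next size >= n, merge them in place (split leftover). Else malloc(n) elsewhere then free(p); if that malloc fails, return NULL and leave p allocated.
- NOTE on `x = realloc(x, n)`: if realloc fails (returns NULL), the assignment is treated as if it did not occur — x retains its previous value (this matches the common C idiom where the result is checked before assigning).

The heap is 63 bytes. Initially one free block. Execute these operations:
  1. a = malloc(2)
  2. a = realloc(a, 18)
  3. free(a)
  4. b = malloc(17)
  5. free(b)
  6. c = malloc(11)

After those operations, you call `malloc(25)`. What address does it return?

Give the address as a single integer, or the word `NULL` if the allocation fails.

Answer: 11

Derivation:
Op 1: a = malloc(2) -> a = 0; heap: [0-1 ALLOC][2-62 FREE]
Op 2: a = realloc(a, 18) -> a = 0; heap: [0-17 ALLOC][18-62 FREE]
Op 3: free(a) -> (freed a); heap: [0-62 FREE]
Op 4: b = malloc(17) -> b = 0; heap: [0-16 ALLOC][17-62 FREE]
Op 5: free(b) -> (freed b); heap: [0-62 FREE]
Op 6: c = malloc(11) -> c = 0; heap: [0-10 ALLOC][11-62 FREE]
malloc(25): first-fit scan over [0-10 ALLOC][11-62 FREE] -> 11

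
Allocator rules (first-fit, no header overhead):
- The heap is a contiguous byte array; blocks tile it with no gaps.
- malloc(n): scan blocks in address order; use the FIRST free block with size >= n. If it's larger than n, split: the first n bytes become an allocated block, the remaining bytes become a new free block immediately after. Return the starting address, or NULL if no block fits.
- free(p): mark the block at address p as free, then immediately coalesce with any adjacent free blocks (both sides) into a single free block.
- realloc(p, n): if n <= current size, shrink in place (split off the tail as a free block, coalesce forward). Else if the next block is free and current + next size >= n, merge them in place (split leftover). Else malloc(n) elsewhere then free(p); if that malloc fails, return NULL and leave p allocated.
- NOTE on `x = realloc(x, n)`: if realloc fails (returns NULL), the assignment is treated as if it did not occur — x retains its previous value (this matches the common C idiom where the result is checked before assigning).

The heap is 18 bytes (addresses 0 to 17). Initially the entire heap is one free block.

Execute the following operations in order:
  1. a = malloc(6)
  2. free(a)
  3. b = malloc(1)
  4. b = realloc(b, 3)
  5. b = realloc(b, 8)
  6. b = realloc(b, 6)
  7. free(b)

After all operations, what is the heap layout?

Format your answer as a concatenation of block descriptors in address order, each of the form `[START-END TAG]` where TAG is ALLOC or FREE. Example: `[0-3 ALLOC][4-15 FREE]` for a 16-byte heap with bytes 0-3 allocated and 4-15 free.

Answer: [0-17 FREE]

Derivation:
Op 1: a = malloc(6) -> a = 0; heap: [0-5 ALLOC][6-17 FREE]
Op 2: free(a) -> (freed a); heap: [0-17 FREE]
Op 3: b = malloc(1) -> b = 0; heap: [0-0 ALLOC][1-17 FREE]
Op 4: b = realloc(b, 3) -> b = 0; heap: [0-2 ALLOC][3-17 FREE]
Op 5: b = realloc(b, 8) -> b = 0; heap: [0-7 ALLOC][8-17 FREE]
Op 6: b = realloc(b, 6) -> b = 0; heap: [0-5 ALLOC][6-17 FREE]
Op 7: free(b) -> (freed b); heap: [0-17 FREE]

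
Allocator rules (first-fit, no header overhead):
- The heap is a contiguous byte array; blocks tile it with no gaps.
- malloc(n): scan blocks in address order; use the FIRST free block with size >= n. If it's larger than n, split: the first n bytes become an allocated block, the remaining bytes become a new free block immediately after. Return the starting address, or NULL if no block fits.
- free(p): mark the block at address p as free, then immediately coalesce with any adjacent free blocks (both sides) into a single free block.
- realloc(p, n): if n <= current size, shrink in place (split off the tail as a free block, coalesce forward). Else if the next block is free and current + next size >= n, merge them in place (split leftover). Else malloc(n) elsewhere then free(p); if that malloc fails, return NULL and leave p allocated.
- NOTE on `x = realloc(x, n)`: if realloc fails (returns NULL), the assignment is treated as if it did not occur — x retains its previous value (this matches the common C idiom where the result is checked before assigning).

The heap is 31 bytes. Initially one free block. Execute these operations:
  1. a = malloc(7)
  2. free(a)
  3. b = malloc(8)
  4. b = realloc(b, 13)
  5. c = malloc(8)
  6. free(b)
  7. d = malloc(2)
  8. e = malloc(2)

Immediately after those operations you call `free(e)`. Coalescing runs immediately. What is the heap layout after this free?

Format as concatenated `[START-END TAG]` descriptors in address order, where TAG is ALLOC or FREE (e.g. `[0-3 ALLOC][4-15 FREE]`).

Op 1: a = malloc(7) -> a = 0; heap: [0-6 ALLOC][7-30 FREE]
Op 2: free(a) -> (freed a); heap: [0-30 FREE]
Op 3: b = malloc(8) -> b = 0; heap: [0-7 ALLOC][8-30 FREE]
Op 4: b = realloc(b, 13) -> b = 0; heap: [0-12 ALLOC][13-30 FREE]
Op 5: c = malloc(8) -> c = 13; heap: [0-12 ALLOC][13-20 ALLOC][21-30 FREE]
Op 6: free(b) -> (freed b); heap: [0-12 FREE][13-20 ALLOC][21-30 FREE]
Op 7: d = malloc(2) -> d = 0; heap: [0-1 ALLOC][2-12 FREE][13-20 ALLOC][21-30 FREE]
Op 8: e = malloc(2) -> e = 2; heap: [0-1 ALLOC][2-3 ALLOC][4-12 FREE][13-20 ALLOC][21-30 FREE]
free(e): e = 2 -> block [2-3 ALLOC]; mark free, coalesce with adjacent free neighbors -> [0-1 ALLOC][2-12 FREE][13-20 ALLOC][21-30 FREE]

Answer: [0-1 ALLOC][2-12 FREE][13-20 ALLOC][21-30 FREE]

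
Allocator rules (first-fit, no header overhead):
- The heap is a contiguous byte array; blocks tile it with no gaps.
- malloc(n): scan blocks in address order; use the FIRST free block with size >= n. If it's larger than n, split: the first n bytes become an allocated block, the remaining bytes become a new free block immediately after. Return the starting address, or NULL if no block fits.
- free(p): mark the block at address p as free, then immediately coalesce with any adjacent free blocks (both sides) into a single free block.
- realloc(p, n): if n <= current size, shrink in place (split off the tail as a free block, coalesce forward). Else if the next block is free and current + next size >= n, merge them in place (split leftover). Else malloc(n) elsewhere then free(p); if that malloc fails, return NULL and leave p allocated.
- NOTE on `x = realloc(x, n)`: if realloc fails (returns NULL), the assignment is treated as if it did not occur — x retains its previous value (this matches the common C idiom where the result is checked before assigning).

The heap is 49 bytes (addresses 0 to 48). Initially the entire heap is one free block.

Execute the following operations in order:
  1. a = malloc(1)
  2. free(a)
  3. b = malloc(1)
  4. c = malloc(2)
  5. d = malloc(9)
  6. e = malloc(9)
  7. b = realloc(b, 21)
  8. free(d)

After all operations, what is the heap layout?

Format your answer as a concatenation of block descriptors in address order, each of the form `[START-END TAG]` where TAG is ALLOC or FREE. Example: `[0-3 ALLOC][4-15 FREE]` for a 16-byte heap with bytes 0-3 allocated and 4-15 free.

Answer: [0-0 FREE][1-2 ALLOC][3-11 FREE][12-20 ALLOC][21-41 ALLOC][42-48 FREE]

Derivation:
Op 1: a = malloc(1) -> a = 0; heap: [0-0 ALLOC][1-48 FREE]
Op 2: free(a) -> (freed a); heap: [0-48 FREE]
Op 3: b = malloc(1) -> b = 0; heap: [0-0 ALLOC][1-48 FREE]
Op 4: c = malloc(2) -> c = 1; heap: [0-0 ALLOC][1-2 ALLOC][3-48 FREE]
Op 5: d = malloc(9) -> d = 3; heap: [0-0 ALLOC][1-2 ALLOC][3-11 ALLOC][12-48 FREE]
Op 6: e = malloc(9) -> e = 12; heap: [0-0 ALLOC][1-2 ALLOC][3-11 ALLOC][12-20 ALLOC][21-48 FREE]
Op 7: b = realloc(b, 21) -> b = 21; heap: [0-0 FREE][1-2 ALLOC][3-11 ALLOC][12-20 ALLOC][21-41 ALLOC][42-48 FREE]
Op 8: free(d) -> (freed d); heap: [0-0 FREE][1-2 ALLOC][3-11 FREE][12-20 ALLOC][21-41 ALLOC][42-48 FREE]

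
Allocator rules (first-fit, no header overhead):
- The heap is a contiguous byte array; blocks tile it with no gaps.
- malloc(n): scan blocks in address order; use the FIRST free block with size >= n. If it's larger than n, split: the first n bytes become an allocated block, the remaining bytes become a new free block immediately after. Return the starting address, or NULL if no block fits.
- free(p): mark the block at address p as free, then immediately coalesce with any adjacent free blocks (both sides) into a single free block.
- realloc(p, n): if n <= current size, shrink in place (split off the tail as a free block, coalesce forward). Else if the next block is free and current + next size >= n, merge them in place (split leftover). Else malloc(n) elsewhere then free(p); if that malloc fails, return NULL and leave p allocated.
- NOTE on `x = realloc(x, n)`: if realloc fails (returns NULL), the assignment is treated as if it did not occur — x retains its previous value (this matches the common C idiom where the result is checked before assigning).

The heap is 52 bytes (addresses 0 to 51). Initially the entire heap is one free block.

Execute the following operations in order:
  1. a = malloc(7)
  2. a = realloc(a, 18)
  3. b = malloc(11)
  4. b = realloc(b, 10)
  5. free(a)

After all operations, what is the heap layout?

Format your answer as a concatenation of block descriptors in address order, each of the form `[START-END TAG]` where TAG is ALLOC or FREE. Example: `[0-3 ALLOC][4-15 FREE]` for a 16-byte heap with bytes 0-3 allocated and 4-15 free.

Op 1: a = malloc(7) -> a = 0; heap: [0-6 ALLOC][7-51 FREE]
Op 2: a = realloc(a, 18) -> a = 0; heap: [0-17 ALLOC][18-51 FREE]
Op 3: b = malloc(11) -> b = 18; heap: [0-17 ALLOC][18-28 ALLOC][29-51 FREE]
Op 4: b = realloc(b, 10) -> b = 18; heap: [0-17 ALLOC][18-27 ALLOC][28-51 FREE]
Op 5: free(a) -> (freed a); heap: [0-17 FREE][18-27 ALLOC][28-51 FREE]

Answer: [0-17 FREE][18-27 ALLOC][28-51 FREE]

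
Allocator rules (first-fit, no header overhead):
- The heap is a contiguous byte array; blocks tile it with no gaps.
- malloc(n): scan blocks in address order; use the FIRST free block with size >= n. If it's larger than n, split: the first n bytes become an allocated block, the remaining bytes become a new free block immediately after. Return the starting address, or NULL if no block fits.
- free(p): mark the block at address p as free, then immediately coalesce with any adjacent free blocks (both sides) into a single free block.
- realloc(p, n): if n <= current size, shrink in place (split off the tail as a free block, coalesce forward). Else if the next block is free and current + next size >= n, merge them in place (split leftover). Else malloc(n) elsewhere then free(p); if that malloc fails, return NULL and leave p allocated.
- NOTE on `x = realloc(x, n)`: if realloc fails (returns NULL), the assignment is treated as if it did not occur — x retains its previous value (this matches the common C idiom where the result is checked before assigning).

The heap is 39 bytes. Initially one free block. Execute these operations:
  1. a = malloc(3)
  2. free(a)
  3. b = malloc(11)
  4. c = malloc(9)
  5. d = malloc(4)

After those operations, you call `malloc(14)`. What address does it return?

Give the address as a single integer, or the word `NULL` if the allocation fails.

Op 1: a = malloc(3) -> a = 0; heap: [0-2 ALLOC][3-38 FREE]
Op 2: free(a) -> (freed a); heap: [0-38 FREE]
Op 3: b = malloc(11) -> b = 0; heap: [0-10 ALLOC][11-38 FREE]
Op 4: c = malloc(9) -> c = 11; heap: [0-10 ALLOC][11-19 ALLOC][20-38 FREE]
Op 5: d = malloc(4) -> d = 20; heap: [0-10 ALLOC][11-19 ALLOC][20-23 ALLOC][24-38 FREE]
malloc(14): first-fit scan over [0-10 ALLOC][11-19 ALLOC][20-23 ALLOC][24-38 FREE] -> 24

Answer: 24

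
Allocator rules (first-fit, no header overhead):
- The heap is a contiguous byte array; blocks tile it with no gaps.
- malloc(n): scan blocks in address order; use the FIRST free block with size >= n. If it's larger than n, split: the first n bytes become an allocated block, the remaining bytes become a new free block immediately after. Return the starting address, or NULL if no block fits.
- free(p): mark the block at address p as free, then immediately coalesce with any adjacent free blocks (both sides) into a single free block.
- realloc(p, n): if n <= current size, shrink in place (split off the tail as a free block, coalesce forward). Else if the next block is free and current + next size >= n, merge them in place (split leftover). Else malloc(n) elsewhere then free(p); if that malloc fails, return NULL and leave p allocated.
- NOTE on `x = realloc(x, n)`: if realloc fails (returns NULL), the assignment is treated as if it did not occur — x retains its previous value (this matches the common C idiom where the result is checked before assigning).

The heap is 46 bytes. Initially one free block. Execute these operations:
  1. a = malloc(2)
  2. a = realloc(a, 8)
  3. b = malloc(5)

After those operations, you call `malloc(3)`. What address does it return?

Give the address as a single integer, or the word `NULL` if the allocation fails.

Answer: 13

Derivation:
Op 1: a = malloc(2) -> a = 0; heap: [0-1 ALLOC][2-45 FREE]
Op 2: a = realloc(a, 8) -> a = 0; heap: [0-7 ALLOC][8-45 FREE]
Op 3: b = malloc(5) -> b = 8; heap: [0-7 ALLOC][8-12 ALLOC][13-45 FREE]
malloc(3): first-fit scan over [0-7 ALLOC][8-12 ALLOC][13-45 FREE] -> 13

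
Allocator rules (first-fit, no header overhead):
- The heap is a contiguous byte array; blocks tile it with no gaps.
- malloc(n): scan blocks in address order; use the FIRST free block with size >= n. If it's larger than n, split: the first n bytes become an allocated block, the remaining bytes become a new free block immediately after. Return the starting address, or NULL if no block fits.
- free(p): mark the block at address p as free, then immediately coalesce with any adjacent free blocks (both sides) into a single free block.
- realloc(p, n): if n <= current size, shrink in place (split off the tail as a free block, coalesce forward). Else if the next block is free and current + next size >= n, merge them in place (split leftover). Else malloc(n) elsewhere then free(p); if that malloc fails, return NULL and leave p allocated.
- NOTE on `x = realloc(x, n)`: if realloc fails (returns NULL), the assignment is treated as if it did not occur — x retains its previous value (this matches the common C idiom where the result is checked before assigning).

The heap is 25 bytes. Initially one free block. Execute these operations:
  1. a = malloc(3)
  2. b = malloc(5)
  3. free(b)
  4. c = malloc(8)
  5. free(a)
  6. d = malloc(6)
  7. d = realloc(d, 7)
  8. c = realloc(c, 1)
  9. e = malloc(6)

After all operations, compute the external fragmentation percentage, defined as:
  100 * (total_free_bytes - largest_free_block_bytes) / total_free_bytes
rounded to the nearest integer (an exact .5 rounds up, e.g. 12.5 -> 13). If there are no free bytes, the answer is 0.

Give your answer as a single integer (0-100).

Op 1: a = malloc(3) -> a = 0; heap: [0-2 ALLOC][3-24 FREE]
Op 2: b = malloc(5) -> b = 3; heap: [0-2 ALLOC][3-7 ALLOC][8-24 FREE]
Op 3: free(b) -> (freed b); heap: [0-2 ALLOC][3-24 FREE]
Op 4: c = malloc(8) -> c = 3; heap: [0-2 ALLOC][3-10 ALLOC][11-24 FREE]
Op 5: free(a) -> (freed a); heap: [0-2 FREE][3-10 ALLOC][11-24 FREE]
Op 6: d = malloc(6) -> d = 11; heap: [0-2 FREE][3-10 ALLOC][11-16 ALLOC][17-24 FREE]
Op 7: d = realloc(d, 7) -> d = 11; heap: [0-2 FREE][3-10 ALLOC][11-17 ALLOC][18-24 FREE]
Op 8: c = realloc(c, 1) -> c = 3; heap: [0-2 FREE][3-3 ALLOC][4-10 FREE][11-17 ALLOC][18-24 FREE]
Op 9: e = malloc(6) -> e = 4; heap: [0-2 FREE][3-3 ALLOC][4-9 ALLOC][10-10 FREE][11-17 ALLOC][18-24 FREE]
Free blocks: [3 1 7] total_free=11 largest=7 -> 100*(11-7)/11 = 400/11 ≈ 36.364 -> rounds to 36

Answer: 36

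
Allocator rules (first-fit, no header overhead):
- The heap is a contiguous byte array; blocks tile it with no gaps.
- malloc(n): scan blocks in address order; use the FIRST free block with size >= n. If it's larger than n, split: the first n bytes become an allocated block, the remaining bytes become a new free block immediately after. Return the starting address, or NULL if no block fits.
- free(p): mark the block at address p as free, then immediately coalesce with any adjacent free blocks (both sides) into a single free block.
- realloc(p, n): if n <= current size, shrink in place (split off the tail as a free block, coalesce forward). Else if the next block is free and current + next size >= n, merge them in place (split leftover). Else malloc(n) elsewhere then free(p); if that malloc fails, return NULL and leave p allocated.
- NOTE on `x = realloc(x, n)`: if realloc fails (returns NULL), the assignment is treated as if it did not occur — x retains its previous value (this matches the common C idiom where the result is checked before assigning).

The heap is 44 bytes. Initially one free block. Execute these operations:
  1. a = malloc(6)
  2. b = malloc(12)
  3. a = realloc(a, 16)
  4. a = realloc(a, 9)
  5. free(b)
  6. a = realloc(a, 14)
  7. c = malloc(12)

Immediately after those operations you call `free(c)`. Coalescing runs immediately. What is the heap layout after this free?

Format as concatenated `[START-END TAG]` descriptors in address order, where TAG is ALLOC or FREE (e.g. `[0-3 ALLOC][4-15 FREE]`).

Answer: [0-17 FREE][18-31 ALLOC][32-43 FREE]

Derivation:
Op 1: a = malloc(6) -> a = 0; heap: [0-5 ALLOC][6-43 FREE]
Op 2: b = malloc(12) -> b = 6; heap: [0-5 ALLOC][6-17 ALLOC][18-43 FREE]
Op 3: a = realloc(a, 16) -> a = 18; heap: [0-5 FREE][6-17 ALLOC][18-33 ALLOC][34-43 FREE]
Op 4: a = realloc(a, 9) -> a = 18; heap: [0-5 FREE][6-17 ALLOC][18-26 ALLOC][27-43 FREE]
Op 5: free(b) -> (freed b); heap: [0-17 FREE][18-26 ALLOC][27-43 FREE]
Op 6: a = realloc(a, 14) -> a = 18; heap: [0-17 FREE][18-31 ALLOC][32-43 FREE]
Op 7: c = malloc(12) -> c = 0; heap: [0-11 ALLOC][12-17 FREE][18-31 ALLOC][32-43 FREE]
free(c): c = 0 -> block [0-11 ALLOC]; mark free, coalesce with adjacent free neighbors -> [0-17 FREE][18-31 ALLOC][32-43 FREE]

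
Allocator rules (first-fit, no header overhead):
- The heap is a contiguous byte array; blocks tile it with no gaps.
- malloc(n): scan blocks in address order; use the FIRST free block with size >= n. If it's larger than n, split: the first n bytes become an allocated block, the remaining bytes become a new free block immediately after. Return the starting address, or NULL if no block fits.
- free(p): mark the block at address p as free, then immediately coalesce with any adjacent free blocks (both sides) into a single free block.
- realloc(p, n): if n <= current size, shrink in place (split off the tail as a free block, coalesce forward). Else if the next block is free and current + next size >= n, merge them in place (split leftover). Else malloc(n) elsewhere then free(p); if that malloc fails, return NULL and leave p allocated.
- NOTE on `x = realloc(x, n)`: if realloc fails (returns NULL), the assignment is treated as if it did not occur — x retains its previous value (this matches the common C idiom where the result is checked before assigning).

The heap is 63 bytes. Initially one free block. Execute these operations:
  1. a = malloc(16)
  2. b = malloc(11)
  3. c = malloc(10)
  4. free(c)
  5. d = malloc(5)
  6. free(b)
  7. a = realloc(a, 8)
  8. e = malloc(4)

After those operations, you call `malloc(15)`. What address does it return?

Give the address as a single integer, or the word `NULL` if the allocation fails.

Op 1: a = malloc(16) -> a = 0; heap: [0-15 ALLOC][16-62 FREE]
Op 2: b = malloc(11) -> b = 16; heap: [0-15 ALLOC][16-26 ALLOC][27-62 FREE]
Op 3: c = malloc(10) -> c = 27; heap: [0-15 ALLOC][16-26 ALLOC][27-36 ALLOC][37-62 FREE]
Op 4: free(c) -> (freed c); heap: [0-15 ALLOC][16-26 ALLOC][27-62 FREE]
Op 5: d = malloc(5) -> d = 27; heap: [0-15 ALLOC][16-26 ALLOC][27-31 ALLOC][32-62 FREE]
Op 6: free(b) -> (freed b); heap: [0-15 ALLOC][16-26 FREE][27-31 ALLOC][32-62 FREE]
Op 7: a = realloc(a, 8) -> a = 0; heap: [0-7 ALLOC][8-26 FREE][27-31 ALLOC][32-62 FREE]
Op 8: e = malloc(4) -> e = 8; heap: [0-7 ALLOC][8-11 ALLOC][12-26 FREE][27-31 ALLOC][32-62 FREE]
malloc(15): first-fit scan over [0-7 ALLOC][8-11 ALLOC][12-26 FREE][27-31 ALLOC][32-62 FREE] -> 12

Answer: 12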